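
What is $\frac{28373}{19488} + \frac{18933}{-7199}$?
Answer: $- \frac{164709077}{140294112} \approx -1.174$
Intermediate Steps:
$\frac{28373}{19488} + \frac{18933}{-7199} = 28373 \cdot \frac{1}{19488} + 18933 \left(- \frac{1}{7199}\right) = \frac{28373}{19488} - \frac{18933}{7199} = - \frac{164709077}{140294112}$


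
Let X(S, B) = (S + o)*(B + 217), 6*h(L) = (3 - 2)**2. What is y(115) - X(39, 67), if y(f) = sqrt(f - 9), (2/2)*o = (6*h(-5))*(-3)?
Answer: -10224 + sqrt(106) ≈ -10214.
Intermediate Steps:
h(L) = 1/6 (h(L) = (3 - 2)**2/6 = (1/6)*1**2 = (1/6)*1 = 1/6)
o = -3 (o = (6*(1/6))*(-3) = 1*(-3) = -3)
y(f) = sqrt(-9 + f)
X(S, B) = (-3 + S)*(217 + B) (X(S, B) = (S - 3)*(B + 217) = (-3 + S)*(217 + B))
y(115) - X(39, 67) = sqrt(-9 + 115) - (-651 - 3*67 + 217*39 + 67*39) = sqrt(106) - (-651 - 201 + 8463 + 2613) = sqrt(106) - 1*10224 = sqrt(106) - 10224 = -10224 + sqrt(106)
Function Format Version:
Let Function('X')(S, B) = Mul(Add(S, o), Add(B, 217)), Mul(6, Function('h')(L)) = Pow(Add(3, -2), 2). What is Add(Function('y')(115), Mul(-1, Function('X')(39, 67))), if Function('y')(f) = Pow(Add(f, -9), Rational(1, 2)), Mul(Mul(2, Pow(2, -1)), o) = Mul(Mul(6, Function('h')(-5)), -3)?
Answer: Add(-10224, Pow(106, Rational(1, 2))) ≈ -10214.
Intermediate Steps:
Function('h')(L) = Rational(1, 6) (Function('h')(L) = Mul(Rational(1, 6), Pow(Add(3, -2), 2)) = Mul(Rational(1, 6), Pow(1, 2)) = Mul(Rational(1, 6), 1) = Rational(1, 6))
o = -3 (o = Mul(Mul(6, Rational(1, 6)), -3) = Mul(1, -3) = -3)
Function('y')(f) = Pow(Add(-9, f), Rational(1, 2))
Function('X')(S, B) = Mul(Add(-3, S), Add(217, B)) (Function('X')(S, B) = Mul(Add(S, -3), Add(B, 217)) = Mul(Add(-3, S), Add(217, B)))
Add(Function('y')(115), Mul(-1, Function('X')(39, 67))) = Add(Pow(Add(-9, 115), Rational(1, 2)), Mul(-1, Add(-651, Mul(-3, 67), Mul(217, 39), Mul(67, 39)))) = Add(Pow(106, Rational(1, 2)), Mul(-1, Add(-651, -201, 8463, 2613))) = Add(Pow(106, Rational(1, 2)), Mul(-1, 10224)) = Add(Pow(106, Rational(1, 2)), -10224) = Add(-10224, Pow(106, Rational(1, 2)))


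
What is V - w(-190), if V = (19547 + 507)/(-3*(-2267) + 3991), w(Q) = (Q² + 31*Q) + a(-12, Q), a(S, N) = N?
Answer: -161977893/5396 ≈ -30018.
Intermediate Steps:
w(Q) = Q² + 32*Q (w(Q) = (Q² + 31*Q) + Q = Q² + 32*Q)
V = 10027/5396 (V = 20054/(6801 + 3991) = 20054/10792 = 20054*(1/10792) = 10027/5396 ≈ 1.8582)
V - w(-190) = 10027/5396 - (-190)*(32 - 190) = 10027/5396 - (-190)*(-158) = 10027/5396 - 1*30020 = 10027/5396 - 30020 = -161977893/5396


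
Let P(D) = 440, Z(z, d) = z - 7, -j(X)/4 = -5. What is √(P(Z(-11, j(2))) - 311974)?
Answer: I*√311534 ≈ 558.15*I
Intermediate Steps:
j(X) = 20 (j(X) = -4*(-5) = 20)
Z(z, d) = -7 + z
√(P(Z(-11, j(2))) - 311974) = √(440 - 311974) = √(-311534) = I*√311534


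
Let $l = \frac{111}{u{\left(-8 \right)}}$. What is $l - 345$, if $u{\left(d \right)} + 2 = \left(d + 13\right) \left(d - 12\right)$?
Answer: $- \frac{11767}{34} \approx -346.09$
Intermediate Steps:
$u{\left(d \right)} = -2 + \left(-12 + d\right) \left(13 + d\right)$ ($u{\left(d \right)} = -2 + \left(d + 13\right) \left(d - 12\right) = -2 + \left(13 + d\right) \left(-12 + d\right) = -2 + \left(-12 + d\right) \left(13 + d\right)$)
$l = - \frac{37}{34}$ ($l = \frac{111}{-158 - 8 + \left(-8\right)^{2}} = \frac{111}{-158 - 8 + 64} = \frac{111}{-102} = 111 \left(- \frac{1}{102}\right) = - \frac{37}{34} \approx -1.0882$)
$l - 345 = - \frac{37}{34} - 345 = - \frac{11767}{34}$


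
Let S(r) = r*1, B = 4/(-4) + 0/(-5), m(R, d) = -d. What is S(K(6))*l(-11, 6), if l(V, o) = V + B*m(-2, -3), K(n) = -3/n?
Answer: 7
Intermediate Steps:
B = -1 (B = 4*(-1/4) + 0*(-1/5) = -1 + 0 = -1)
S(r) = r
l(V, o) = -3 + V (l(V, o) = V - (-1)*(-3) = V - 1*3 = V - 3 = -3 + V)
S(K(6))*l(-11, 6) = (-3/6)*(-3 - 11) = -3*1/6*(-14) = -1/2*(-14) = 7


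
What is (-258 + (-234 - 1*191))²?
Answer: 466489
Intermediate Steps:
(-258 + (-234 - 1*191))² = (-258 + (-234 - 191))² = (-258 - 425)² = (-683)² = 466489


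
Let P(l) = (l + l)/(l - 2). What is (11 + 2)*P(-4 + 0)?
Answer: 52/3 ≈ 17.333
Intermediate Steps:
P(l) = 2*l/(-2 + l) (P(l) = (2*l)/(-2 + l) = 2*l/(-2 + l))
(11 + 2)*P(-4 + 0) = (11 + 2)*(2*(-4 + 0)/(-2 + (-4 + 0))) = 13*(2*(-4)/(-2 - 4)) = 13*(2*(-4)/(-6)) = 13*(2*(-4)*(-⅙)) = 13*(4/3) = 52/3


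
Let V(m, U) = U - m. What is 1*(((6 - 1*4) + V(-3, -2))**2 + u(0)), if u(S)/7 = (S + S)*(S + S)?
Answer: 9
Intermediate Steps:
u(S) = 28*S**2 (u(S) = 7*((S + S)*(S + S)) = 7*((2*S)*(2*S)) = 7*(4*S**2) = 28*S**2)
1*(((6 - 1*4) + V(-3, -2))**2 + u(0)) = 1*(((6 - 1*4) + (-2 - 1*(-3)))**2 + 28*0**2) = 1*(((6 - 4) + (-2 + 3))**2 + 28*0) = 1*((2 + 1)**2 + 0) = 1*(3**2 + 0) = 1*(9 + 0) = 1*9 = 9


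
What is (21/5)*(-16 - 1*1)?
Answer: -357/5 ≈ -71.400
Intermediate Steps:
(21/5)*(-16 - 1*1) = (21*(1/5))*(-16 - 1) = (21/5)*(-17) = -357/5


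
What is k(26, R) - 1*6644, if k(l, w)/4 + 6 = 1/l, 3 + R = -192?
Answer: -86682/13 ≈ -6667.8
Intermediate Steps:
R = -195 (R = -3 - 192 = -195)
k(l, w) = -24 + 4/l
k(26, R) - 1*6644 = (-24 + 4/26) - 1*6644 = (-24 + 4*(1/26)) - 6644 = (-24 + 2/13) - 6644 = -310/13 - 6644 = -86682/13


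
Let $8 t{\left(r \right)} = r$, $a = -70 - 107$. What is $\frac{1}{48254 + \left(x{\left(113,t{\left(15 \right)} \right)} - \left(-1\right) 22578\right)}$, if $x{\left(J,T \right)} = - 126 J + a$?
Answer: $\frac{1}{56417} \approx 1.7725 \cdot 10^{-5}$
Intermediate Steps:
$a = -177$
$t{\left(r \right)} = \frac{r}{8}$
$x{\left(J,T \right)} = -177 - 126 J$ ($x{\left(J,T \right)} = - 126 J - 177 = -177 - 126 J$)
$\frac{1}{48254 + \left(x{\left(113,t{\left(15 \right)} \right)} - \left(-1\right) 22578\right)} = \frac{1}{48254 - \left(14415 - 22578\right)} = \frac{1}{48254 - -8163} = \frac{1}{48254 + \left(-14415 + 22578\right)} = \frac{1}{48254 + 8163} = \frac{1}{56417}$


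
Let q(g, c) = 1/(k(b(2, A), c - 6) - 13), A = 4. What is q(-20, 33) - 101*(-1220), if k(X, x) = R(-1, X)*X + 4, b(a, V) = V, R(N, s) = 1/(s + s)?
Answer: 2094738/17 ≈ 1.2322e+5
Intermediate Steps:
R(N, s) = 1/(2*s)
k(X, x) = 9/2 (k(X, x) = (1/(2*X))*X + 4 = ½ + 4 = 9/2)
q(g, c) = -2/17 (q(g, c) = 1/(9/2 - 13) = 1/(-17/2) = -2/17)
q(-20, 33) - 101*(-1220) = -2/17 - 101*(-1220) = -2/17 + 123220 = 2094738/17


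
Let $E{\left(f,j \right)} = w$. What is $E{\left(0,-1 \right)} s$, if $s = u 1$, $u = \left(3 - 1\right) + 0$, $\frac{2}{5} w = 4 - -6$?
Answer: $50$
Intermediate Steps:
$w = 25$ ($w = \frac{5 \left(4 - -6\right)}{2} = \frac{5 \left(4 + 6\right)}{2} = \frac{5}{2} \cdot 10 = 25$)
$u = 2$ ($u = 2 + 0 = 2$)
$E{\left(f,j \right)} = 25$
$s = 2$ ($s = 2 \cdot 1 = 2$)
$E{\left(0,-1 \right)} s = 25 \cdot 2 = 50$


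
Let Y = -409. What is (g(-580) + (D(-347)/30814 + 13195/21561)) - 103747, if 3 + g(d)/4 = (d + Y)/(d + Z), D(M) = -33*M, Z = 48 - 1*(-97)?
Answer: -9994672628311117/96335194830 ≈ -1.0375e+5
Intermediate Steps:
Z = 145 (Z = 48 + 97 = 145)
g(d) = -12 + 4*(-409 + d)/(145 + d) (g(d) = -12 + 4*((d - 409)/(d + 145)) = -12 + 4*((-409 + d)/(145 + d)) = -12 + 4*(-409 + d)/(145 + d))
(g(-580) + (D(-347)/30814 + 13195/21561)) - 103747 = (8*(-422 - 1*(-580))/(145 - 580) + (-33*(-347)/30814 + 13195/21561)) - 103747 = (8*(-422 + 580)/(-435) + (11451*(1/30814) + 13195*(1/21561))) - 103747 = (8*(-1/435)*158 + (11451/30814 + 13195/21561)) - 103747 = (-1264/435 + 653485741/664380654) - 103747 = -185170283107/96335194830 - 103747 = -9994672628311117/96335194830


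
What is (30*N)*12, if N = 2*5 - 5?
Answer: 1800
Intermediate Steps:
N = 5 (N = 10 - 5 = 5)
(30*N)*12 = (30*5)*12 = 150*12 = 1800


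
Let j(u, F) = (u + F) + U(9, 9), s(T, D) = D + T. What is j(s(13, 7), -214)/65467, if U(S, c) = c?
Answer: -185/65467 ≈ -0.0028259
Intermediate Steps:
j(u, F) = 9 + F + u (j(u, F) = (u + F) + 9 = (F + u) + 9 = 9 + F + u)
j(s(13, 7), -214)/65467 = (9 - 214 + (7 + 13))/65467 = (9 - 214 + 20)*(1/65467) = -185*1/65467 = -185/65467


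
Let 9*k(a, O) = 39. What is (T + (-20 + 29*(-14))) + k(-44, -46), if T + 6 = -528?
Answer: -2867/3 ≈ -955.67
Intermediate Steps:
T = -534 (T = -6 - 528 = -534)
k(a, O) = 13/3 (k(a, O) = (1/9)*39 = 13/3)
(T + (-20 + 29*(-14))) + k(-44, -46) = (-534 + (-20 + 29*(-14))) + 13/3 = (-534 + (-20 - 406)) + 13/3 = (-534 - 426) + 13/3 = -960 + 13/3 = -2867/3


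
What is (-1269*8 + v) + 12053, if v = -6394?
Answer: -4493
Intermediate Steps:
(-1269*8 + v) + 12053 = (-1269*8 - 6394) + 12053 = (-10152 - 6394) + 12053 = -16546 + 12053 = -4493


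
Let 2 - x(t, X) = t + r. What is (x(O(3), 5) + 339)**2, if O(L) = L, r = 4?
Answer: 111556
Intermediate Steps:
x(t, X) = -2 - t (x(t, X) = 2 - (t + 4) = 2 - (4 + t) = 2 + (-4 - t) = -2 - t)
(x(O(3), 5) + 339)**2 = ((-2 - 1*3) + 339)**2 = ((-2 - 3) + 339)**2 = (-5 + 339)**2 = 334**2 = 111556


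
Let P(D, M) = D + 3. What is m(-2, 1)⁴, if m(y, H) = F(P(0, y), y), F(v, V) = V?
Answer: 16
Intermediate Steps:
P(D, M) = 3 + D
m(y, H) = y
m(-2, 1)⁴ = (-2)⁴ = 16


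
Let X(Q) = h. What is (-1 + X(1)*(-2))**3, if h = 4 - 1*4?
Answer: -1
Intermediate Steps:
h = 0 (h = 4 - 4 = 0)
X(Q) = 0
(-1 + X(1)*(-2))**3 = (-1 + 0*(-2))**3 = (-1 + 0)**3 = (-1)**3 = -1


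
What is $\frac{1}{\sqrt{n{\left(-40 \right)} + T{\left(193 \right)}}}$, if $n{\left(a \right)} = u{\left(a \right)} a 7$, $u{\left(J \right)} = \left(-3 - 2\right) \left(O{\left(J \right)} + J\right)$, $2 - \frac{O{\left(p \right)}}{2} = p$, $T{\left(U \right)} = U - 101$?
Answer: $\frac{\sqrt{15423}}{30846} \approx 0.0040261$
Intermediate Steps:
$T{\left(U \right)} = -101 + U$
$O{\left(p \right)} = 4 - 2 p$
$u{\left(J \right)} = -20 + 5 J$ ($u{\left(J \right)} = \left(-3 - 2\right) \left(\left(4 - 2 J\right) + J\right) = - 5 \left(4 - J\right) = -20 + 5 J$)
$n{\left(a \right)} = 7 a \left(-20 + 5 a\right)$ ($n{\left(a \right)} = \left(-20 + 5 a\right) a 7 = a \left(-20 + 5 a\right) 7 = 7 a \left(-20 + 5 a\right)$)
$\frac{1}{\sqrt{n{\left(-40 \right)} + T{\left(193 \right)}}} = \frac{1}{\sqrt{35 \left(-40\right) \left(-4 - 40\right) + \left(-101 + 193\right)}} = \frac{1}{\sqrt{35 \left(-40\right) \left(-44\right) + 92}} = \frac{1}{\sqrt{61600 + 92}} = \frac{1}{\sqrt{61692}} = \frac{1}{2 \sqrt{15423}} = \frac{\sqrt{15423}}{30846}$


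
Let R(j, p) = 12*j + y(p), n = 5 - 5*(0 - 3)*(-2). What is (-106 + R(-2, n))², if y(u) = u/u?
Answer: 16641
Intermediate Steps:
y(u) = 1
n = -25 (n = 5 - 5*(-3)*(-2) = 5 + 15*(-2) = 5 - 30 = -25)
R(j, p) = 1 + 12*j (R(j, p) = 12*j + 1 = 1 + 12*j)
(-106 + R(-2, n))² = (-106 + (1 + 12*(-2)))² = (-106 + (1 - 24))² = (-106 - 23)² = (-129)² = 16641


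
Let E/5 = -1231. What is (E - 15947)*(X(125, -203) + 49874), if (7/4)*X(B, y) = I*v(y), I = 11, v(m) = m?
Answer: -1074112996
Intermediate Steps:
E = -6155 (E = 5*(-1231) = -6155)
X(B, y) = 44*y/7 (X(B, y) = 4*(11*y)/7 = 44*y/7)
(E - 15947)*(X(125, -203) + 49874) = (-6155 - 15947)*((44/7)*(-203) + 49874) = -22102*(-1276 + 49874) = -22102*48598 = -1074112996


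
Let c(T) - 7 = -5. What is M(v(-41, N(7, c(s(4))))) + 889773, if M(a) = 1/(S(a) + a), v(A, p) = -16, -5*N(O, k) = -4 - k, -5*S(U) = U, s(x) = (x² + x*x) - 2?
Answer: 56945467/64 ≈ 8.8977e+5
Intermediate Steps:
s(x) = -2 + 2*x² (s(x) = (x² + x²) - 2 = 2*x² - 2 = -2 + 2*x²)
c(T) = 2 (c(T) = 7 - 5 = 2)
S(U) = -U/5
N(O, k) = ⅘ + k/5 (N(O, k) = -(-4 - k)/5 = ⅘ + k/5)
M(a) = 5/(4*a) (M(a) = 1/(-a/5 + a) = 1/(4*a/5) = 5/(4*a))
M(v(-41, N(7, c(s(4))))) + 889773 = (5/4)/(-16) + 889773 = (5/4)*(-1/16) + 889773 = -5/64 + 889773 = 56945467/64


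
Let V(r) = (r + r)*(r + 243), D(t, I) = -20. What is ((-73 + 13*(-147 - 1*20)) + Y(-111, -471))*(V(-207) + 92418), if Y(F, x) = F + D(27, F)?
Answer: -184095750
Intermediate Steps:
Y(F, x) = -20 + F (Y(F, x) = F - 20 = -20 + F)
V(r) = 2*r*(243 + r) (V(r) = (2*r)*(243 + r) = 2*r*(243 + r))
((-73 + 13*(-147 - 1*20)) + Y(-111, -471))*(V(-207) + 92418) = ((-73 + 13*(-147 - 1*20)) + (-20 - 111))*(2*(-207)*(243 - 207) + 92418) = ((-73 + 13*(-147 - 20)) - 131)*(2*(-207)*36 + 92418) = ((-73 + 13*(-167)) - 131)*(-14904 + 92418) = ((-73 - 2171) - 131)*77514 = (-2244 - 131)*77514 = -2375*77514 = -184095750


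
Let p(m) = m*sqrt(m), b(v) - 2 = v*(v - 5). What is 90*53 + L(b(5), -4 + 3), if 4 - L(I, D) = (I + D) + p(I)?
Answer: 4773 - 2*sqrt(2) ≈ 4770.2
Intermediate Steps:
b(v) = 2 + v*(-5 + v) (b(v) = 2 + v*(v - 5) = 2 + v*(-5 + v))
p(m) = m**(3/2)
L(I, D) = 4 - D - I - I**(3/2) (L(I, D) = 4 - ((I + D) + I**(3/2)) = 4 - ((D + I) + I**(3/2)) = 4 - (D + I + I**(3/2)) = 4 + (-D - I - I**(3/2)) = 4 - D - I - I**(3/2))
90*53 + L(b(5), -4 + 3) = 90*53 + (4 - (-4 + 3) - (2 + 5**2 - 5*5) - (2 + 5**2 - 5*5)**(3/2)) = 4770 + (4 - 1*(-1) - (2 + 25 - 25) - (2 + 25 - 25)**(3/2)) = 4770 + (4 + 1 - 1*2 - 2**(3/2)) = 4770 + (4 + 1 - 2 - 2*sqrt(2)) = 4770 + (3 - 2*sqrt(2)) = 4773 - 2*sqrt(2)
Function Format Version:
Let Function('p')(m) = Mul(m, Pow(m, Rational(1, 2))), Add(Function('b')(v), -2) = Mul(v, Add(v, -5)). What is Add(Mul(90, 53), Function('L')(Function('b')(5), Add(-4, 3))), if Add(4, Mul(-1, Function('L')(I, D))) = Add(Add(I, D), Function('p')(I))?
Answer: Add(4773, Mul(-2, Pow(2, Rational(1, 2)))) ≈ 4770.2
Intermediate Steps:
Function('b')(v) = Add(2, Mul(v, Add(-5, v))) (Function('b')(v) = Add(2, Mul(v, Add(v, -5))) = Add(2, Mul(v, Add(-5, v))))
Function('p')(m) = Pow(m, Rational(3, 2))
Function('L')(I, D) = Add(4, Mul(-1, D), Mul(-1, I), Mul(-1, Pow(I, Rational(3, 2)))) (Function('L')(I, D) = Add(4, Mul(-1, Add(Add(I, D), Pow(I, Rational(3, 2))))) = Add(4, Mul(-1, Add(Add(D, I), Pow(I, Rational(3, 2))))) = Add(4, Mul(-1, Add(D, I, Pow(I, Rational(3, 2))))) = Add(4, Add(Mul(-1, D), Mul(-1, I), Mul(-1, Pow(I, Rational(3, 2))))) = Add(4, Mul(-1, D), Mul(-1, I), Mul(-1, Pow(I, Rational(3, 2)))))
Add(Mul(90, 53), Function('L')(Function('b')(5), Add(-4, 3))) = Add(Mul(90, 53), Add(4, Mul(-1, Add(-4, 3)), Mul(-1, Add(2, Pow(5, 2), Mul(-5, 5))), Mul(-1, Pow(Add(2, Pow(5, 2), Mul(-5, 5)), Rational(3, 2))))) = Add(4770, Add(4, Mul(-1, -1), Mul(-1, Add(2, 25, -25)), Mul(-1, Pow(Add(2, 25, -25), Rational(3, 2))))) = Add(4770, Add(4, 1, Mul(-1, 2), Mul(-1, Pow(2, Rational(3, 2))))) = Add(4770, Add(4, 1, -2, Mul(-1, Mul(2, Pow(2, Rational(1, 2)))))) = Add(4770, Add(4, 1, -2, Mul(-2, Pow(2, Rational(1, 2))))) = Add(4770, Add(3, Mul(-2, Pow(2, Rational(1, 2))))) = Add(4773, Mul(-2, Pow(2, Rational(1, 2))))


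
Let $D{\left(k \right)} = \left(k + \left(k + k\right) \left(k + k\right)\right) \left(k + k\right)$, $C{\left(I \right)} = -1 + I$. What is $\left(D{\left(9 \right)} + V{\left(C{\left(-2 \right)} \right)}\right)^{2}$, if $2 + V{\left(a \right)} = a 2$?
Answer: $35832196$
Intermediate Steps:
$D{\left(k \right)} = 2 k \left(k + 4 k^{2}\right)$ ($D{\left(k \right)} = \left(k + 2 k 2 k\right) 2 k = \left(k + 4 k^{2}\right) 2 k = 2 k \left(k + 4 k^{2}\right)$)
$V{\left(a \right)} = -2 + 2 a$ ($V{\left(a \right)} = -2 + a 2 = -2 + 2 a$)
$\left(D{\left(9 \right)} + V{\left(C{\left(-2 \right)} \right)}\right)^{2} = \left(9^{2} \left(2 + 8 \cdot 9\right) + \left(-2 + 2 \left(-1 - 2\right)\right)\right)^{2} = \left(81 \left(2 + 72\right) + \left(-2 + 2 \left(-3\right)\right)\right)^{2} = \left(81 \cdot 74 - 8\right)^{2} = \left(5994 - 8\right)^{2} = 5986^{2} = 35832196$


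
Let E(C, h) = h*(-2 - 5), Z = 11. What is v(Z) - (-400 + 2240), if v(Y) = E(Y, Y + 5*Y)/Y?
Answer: -1882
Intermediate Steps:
E(C, h) = -7*h (E(C, h) = h*(-7) = -7*h)
v(Y) = -42 (v(Y) = (-7*(Y + 5*Y))/Y = (-42*Y)/Y = -42)
v(Z) - (-400 + 2240) = -42 - (-400 + 2240) = -42 - 1*1840 = -42 - 1840 = -1882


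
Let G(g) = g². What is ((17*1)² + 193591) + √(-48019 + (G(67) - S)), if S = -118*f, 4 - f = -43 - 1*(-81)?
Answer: 193880 + I*√47542 ≈ 1.9388e+5 + 218.04*I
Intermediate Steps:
f = -34 (f = 4 - (-43 - 1*(-81)) = 4 - (-43 + 81) = 4 - 1*38 = 4 - 38 = -34)
S = 4012 (S = -118*(-34) = 4012)
((17*1)² + 193591) + √(-48019 + (G(67) - S)) = ((17*1)² + 193591) + √(-48019 + (67² - 1*4012)) = (17² + 193591) + √(-48019 + (4489 - 4012)) = (289 + 193591) + √(-48019 + 477) = 193880 + √(-47542) = 193880 + I*√47542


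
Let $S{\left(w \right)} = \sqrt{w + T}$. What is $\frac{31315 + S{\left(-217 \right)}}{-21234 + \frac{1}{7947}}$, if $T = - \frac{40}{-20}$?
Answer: $- \frac{248860305}{168746597} - \frac{7947 i \sqrt{215}}{168746597} \approx -1.4748 - 0.00069054 i$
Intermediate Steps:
$T = 2$ ($T = \left(-40\right) \left(- \frac{1}{20}\right) = 2$)
$S{\left(w \right)} = \sqrt{2 + w}$ ($S{\left(w \right)} = \sqrt{w + 2} = \sqrt{2 + w}$)
$\frac{31315 + S{\left(-217 \right)}}{-21234 + \frac{1}{7947}} = \frac{31315 + \sqrt{2 - 217}}{-21234 + \frac{1}{7947}} = \frac{31315 + \sqrt{-215}}{-21234 + \frac{1}{7947}} = \frac{31315 + i \sqrt{215}}{- \frac{168746597}{7947}} = \left(31315 + i \sqrt{215}\right) \left(- \frac{7947}{168746597}\right) = - \frac{248860305}{168746597} - \frac{7947 i \sqrt{215}}{168746597}$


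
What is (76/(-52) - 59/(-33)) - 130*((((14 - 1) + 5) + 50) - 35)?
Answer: -1840270/429 ≈ -4289.7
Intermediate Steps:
(76/(-52) - 59/(-33)) - 130*((((14 - 1) + 5) + 50) - 35) = (76*(-1/52) - 59*(-1/33)) - 130*(((13 + 5) + 50) - 35) = (-19/13 + 59/33) - 130*((18 + 50) - 35) = 140/429 - 130*(68 - 35) = 140/429 - 130*33 = 140/429 - 4290 = -1840270/429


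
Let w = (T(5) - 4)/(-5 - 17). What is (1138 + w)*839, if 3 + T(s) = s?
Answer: 10503441/11 ≈ 9.5486e+5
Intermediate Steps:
T(s) = -3 + s
w = 1/11 (w = ((-3 + 5) - 4)/(-5 - 17) = (2 - 4)/(-22) = -1/22*(-2) = 1/11 ≈ 0.090909)
(1138 + w)*839 = (1138 + 1/11)*839 = (12519/11)*839 = 10503441/11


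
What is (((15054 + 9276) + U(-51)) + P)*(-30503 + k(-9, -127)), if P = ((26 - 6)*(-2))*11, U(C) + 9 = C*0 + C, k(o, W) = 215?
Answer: -721763040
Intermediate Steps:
U(C) = -9 + C (U(C) = -9 + (C*0 + C) = -9 + (0 + C) = -9 + C)
P = -440 (P = (20*(-2))*11 = -40*11 = -440)
(((15054 + 9276) + U(-51)) + P)*(-30503 + k(-9, -127)) = (((15054 + 9276) + (-9 - 51)) - 440)*(-30503 + 215) = ((24330 - 60) - 440)*(-30288) = (24270 - 440)*(-30288) = 23830*(-30288) = -721763040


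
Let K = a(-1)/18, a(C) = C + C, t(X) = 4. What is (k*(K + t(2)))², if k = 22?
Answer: 592900/81 ≈ 7319.8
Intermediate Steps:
a(C) = 2*C
K = -⅑ (K = (2*(-1))/18 = -2*1/18 = -⅑ ≈ -0.11111)
(k*(K + t(2)))² = (22*(-⅑ + 4))² = (22*(35/9))² = (770/9)² = 592900/81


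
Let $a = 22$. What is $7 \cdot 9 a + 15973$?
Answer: $17359$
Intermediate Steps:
$7 \cdot 9 a + 15973 = 7 \cdot 9 \cdot 22 + 15973 = 63 \cdot 22 + 15973 = 1386 + 15973 = 17359$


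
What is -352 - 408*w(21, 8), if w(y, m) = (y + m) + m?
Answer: -15448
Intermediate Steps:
w(y, m) = y + 2*m (w(y, m) = (m + y) + m = y + 2*m)
-352 - 408*w(21, 8) = -352 - 408*(21 + 2*8) = -352 - 408*(21 + 16) = -352 - 408*37 = -352 - 15096 = -15448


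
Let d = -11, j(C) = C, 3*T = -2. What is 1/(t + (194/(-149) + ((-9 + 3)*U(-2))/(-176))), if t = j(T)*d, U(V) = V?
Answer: 19668/117283 ≈ 0.16770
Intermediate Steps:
T = -2/3 (T = (1/3)*(-2) = -2/3 ≈ -0.66667)
t = 22/3 (t = -2/3*(-11) = 22/3 ≈ 7.3333)
1/(t + (194/(-149) + ((-9 + 3)*U(-2))/(-176))) = 1/(22/3 + (194/(-149) + ((-9 + 3)*(-2))/(-176))) = 1/(22/3 + (194*(-1/149) - 6*(-2)*(-1/176))) = 1/(22/3 + (-194/149 + 12*(-1/176))) = 1/(22/3 + (-194/149 - 3/44)) = 1/(22/3 - 8983/6556) = 1/(117283/19668) = 19668/117283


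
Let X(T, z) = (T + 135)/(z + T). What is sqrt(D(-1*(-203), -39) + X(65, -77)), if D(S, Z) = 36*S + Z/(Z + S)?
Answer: sqrt(441227937)/246 ≈ 85.388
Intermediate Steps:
X(T, z) = (135 + T)/(T + z)
D(S, Z) = 36*S + Z/(S + Z)
sqrt(D(-1*(-203), -39) + X(65, -77)) = sqrt((-39 + 36*(-1*(-203))**2 + 36*(-1*(-203))*(-39))/(-1*(-203) - 39) + (135 + 65)/(65 - 77)) = sqrt((-39 + 36*203**2 + 36*203*(-39))/(203 - 39) + 200/(-12)) = sqrt((-39 + 36*41209 - 285012)/164 - 1/12*200) = sqrt((-39 + 1483524 - 285012)/164 - 50/3) = sqrt((1/164)*1198473 - 50/3) = sqrt(1198473/164 - 50/3) = sqrt(3587219/492) = sqrt(441227937)/246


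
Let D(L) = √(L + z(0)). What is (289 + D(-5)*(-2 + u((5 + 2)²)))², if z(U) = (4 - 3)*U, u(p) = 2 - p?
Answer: 71516 - 28322*I*√5 ≈ 71516.0 - 63330.0*I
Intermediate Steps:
z(U) = U (z(U) = 1*U = U)
D(L) = √L (D(L) = √(L + 0) = √L)
(289 + D(-5)*(-2 + u((5 + 2)²)))² = (289 + √(-5)*(-2 + (2 - (5 + 2)²)))² = (289 + (I*√5)*(-2 + (2 - 1*7²)))² = (289 + (I*√5)*(-2 + (2 - 1*49)))² = (289 + (I*√5)*(-2 + (2 - 49)))² = (289 + (I*√5)*(-2 - 47))² = (289 + (I*√5)*(-49))² = (289 - 49*I*√5)²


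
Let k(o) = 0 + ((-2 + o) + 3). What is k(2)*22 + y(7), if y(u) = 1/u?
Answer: 463/7 ≈ 66.143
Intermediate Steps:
y(u) = 1/u
k(o) = 1 + o (k(o) = 0 + (1 + o) = 1 + o)
k(2)*22 + y(7) = (1 + 2)*22 + 1/7 = 3*22 + ⅐ = 66 + ⅐ = 463/7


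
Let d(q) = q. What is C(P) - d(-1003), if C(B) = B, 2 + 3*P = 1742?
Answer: 1583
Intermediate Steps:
P = 580 (P = -⅔ + (⅓)*1742 = -⅔ + 1742/3 = 580)
C(P) - d(-1003) = 580 - 1*(-1003) = 580 + 1003 = 1583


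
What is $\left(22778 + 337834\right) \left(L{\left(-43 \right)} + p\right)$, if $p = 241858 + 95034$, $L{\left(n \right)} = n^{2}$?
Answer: $122154069492$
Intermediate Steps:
$p = 336892$
$\left(22778 + 337834\right) \left(L{\left(-43 \right)} + p\right) = \left(22778 + 337834\right) \left(\left(-43\right)^{2} + 336892\right) = 360612 \left(1849 + 336892\right) = 360612 \cdot 338741 = 122154069492$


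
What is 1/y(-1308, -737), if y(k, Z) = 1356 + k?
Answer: 1/48 ≈ 0.020833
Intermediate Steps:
1/y(-1308, -737) = 1/(1356 - 1308) = 1/48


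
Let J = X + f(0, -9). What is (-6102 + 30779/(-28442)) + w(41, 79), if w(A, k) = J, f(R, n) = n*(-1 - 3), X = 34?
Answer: -171592923/28442 ≈ -6033.1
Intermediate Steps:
f(R, n) = -4*n (f(R, n) = n*(-4) = -4*n)
J = 70 (J = 34 - 4*(-9) = 34 + 36 = 70)
w(A, k) = 70
(-6102 + 30779/(-28442)) + w(41, 79) = (-6102 + 30779/(-28442)) + 70 = (-6102 + 30779*(-1/28442)) + 70 = (-6102 - 30779/28442) + 70 = -173583863/28442 + 70 = -171592923/28442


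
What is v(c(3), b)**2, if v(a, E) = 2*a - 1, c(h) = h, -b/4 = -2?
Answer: 25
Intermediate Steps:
b = 8 (b = -4*(-2) = 8)
v(a, E) = -1 + 2*a
v(c(3), b)**2 = (-1 + 2*3)**2 = (-1 + 6)**2 = 5**2 = 25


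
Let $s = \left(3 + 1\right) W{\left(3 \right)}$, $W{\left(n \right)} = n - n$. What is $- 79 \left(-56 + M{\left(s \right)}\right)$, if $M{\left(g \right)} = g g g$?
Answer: $4424$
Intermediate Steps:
$W{\left(n \right)} = 0$
$s = 0$ ($s = \left(3 + 1\right) 0 = 4 \cdot 0 = 0$)
$M{\left(g \right)} = g^{3}$ ($M{\left(g \right)} = g^{2} g = g^{3}$)
$- 79 \left(-56 + M{\left(s \right)}\right) = - 79 \left(-56 + 0^{3}\right) = - 79 \left(-56 + 0\right) = \left(-79\right) \left(-56\right) = 4424$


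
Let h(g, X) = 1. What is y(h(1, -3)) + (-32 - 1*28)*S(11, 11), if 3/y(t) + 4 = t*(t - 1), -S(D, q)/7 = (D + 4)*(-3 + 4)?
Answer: 25197/4 ≈ 6299.3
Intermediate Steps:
S(D, q) = -28 - 7*D (S(D, q) = -7*(D + 4)*(-3 + 4) = -7*(4 + D) = -28 - 7*D)
y(t) = 3/(-4 + t*(-1 + t)) (y(t) = 3/(-4 + t*(t - 1)) = 3/(-4 + t*(-1 + t)))
y(h(1, -3)) + (-32 - 1*28)*S(11, 11) = 3/(-4 + 1² - 1*1) + (-32 - 1*28)*(-28 - 7*11) = 3/(-4 + 1 - 1) + (-32 - 28)*(-28 - 77) = 3/(-4) - 60*(-105) = 3*(-¼) + 6300 = -¾ + 6300 = 25197/4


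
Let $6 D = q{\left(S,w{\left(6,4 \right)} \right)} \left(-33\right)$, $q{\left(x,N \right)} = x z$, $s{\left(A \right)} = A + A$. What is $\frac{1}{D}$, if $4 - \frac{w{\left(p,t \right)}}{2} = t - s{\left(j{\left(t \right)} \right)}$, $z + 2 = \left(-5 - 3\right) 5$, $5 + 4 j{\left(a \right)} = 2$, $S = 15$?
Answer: $\frac{1}{3465} \approx 0.0002886$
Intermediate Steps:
$j{\left(a \right)} = - \frac{3}{4}$ ($j{\left(a \right)} = - \frac{5}{4} + \frac{1}{4} \cdot 2 = - \frac{5}{4} + \frac{1}{2} = - \frac{3}{4}$)
$s{\left(A \right)} = 2 A$
$z = -42$ ($z = -2 + \left(-5 - 3\right) 5 = -2 - 40 = -42$)
$w{\left(p,t \right)} = 5 - 2 t$ ($w{\left(p,t \right)} = 8 - 2 \left(t - 2 \left(- \frac{3}{4}\right)\right) = 8 - 2 \left(t - - \frac{3}{2}\right) = 8 - 2 \left(t + \frac{3}{2}\right) = 8 - 2 \left(\frac{3}{2} + t\right) = 8 - \left(3 + 2 t\right) = 5 - 2 t$)
$q{\left(x,N \right)} = - 42 x$ ($q{\left(x,N \right)} = x \left(-42\right) = - 42 x$)
$D = 3465$ ($D = \frac{\left(-42\right) 15 \left(-33\right)}{6} = \frac{\left(-630\right) \left(-33\right)}{6} = \frac{1}{6} \cdot 20790 = 3465$)
$\frac{1}{D} = \frac{1}{3465}$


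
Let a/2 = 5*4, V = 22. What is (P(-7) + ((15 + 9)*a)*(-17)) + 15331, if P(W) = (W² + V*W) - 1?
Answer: -1095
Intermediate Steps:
a = 40 (a = 2*(5*4) = 2*20 = 40)
P(W) = -1 + W² + 22*W (P(W) = (W² + 22*W) - 1 = -1 + W² + 22*W)
(P(-7) + ((15 + 9)*a)*(-17)) + 15331 = ((-1 + (-7)² + 22*(-7)) + ((15 + 9)*40)*(-17)) + 15331 = ((-1 + 49 - 154) + (24*40)*(-17)) + 15331 = (-106 + 960*(-17)) + 15331 = (-106 - 16320) + 15331 = -16426 + 15331 = -1095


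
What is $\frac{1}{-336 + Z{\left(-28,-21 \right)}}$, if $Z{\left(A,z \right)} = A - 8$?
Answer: $- \frac{1}{372} \approx -0.0026882$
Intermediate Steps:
$Z{\left(A,z \right)} = -8 + A$
$\frac{1}{-336 + Z{\left(-28,-21 \right)}} = \frac{1}{-336 - 36} = \frac{1}{-372} = - \frac{1}{372}$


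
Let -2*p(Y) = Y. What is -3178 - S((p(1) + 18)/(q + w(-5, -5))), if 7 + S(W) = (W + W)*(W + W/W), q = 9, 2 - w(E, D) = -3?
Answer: -25413/8 ≈ -3176.6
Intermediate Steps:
p(Y) = -Y/2
w(E, D) = 5 (w(E, D) = 2 - 1*(-3) = 2 + 3 = 5)
S(W) = -7 + 2*W*(1 + W) (S(W) = -7 + (W + W)*(W + W/W) = -7 + (2*W)*(W + 1) = -7 + (2*W)*(1 + W) = -7 + 2*W*(1 + W))
-3178 - S((p(1) + 18)/(q + w(-5, -5))) = -3178 - (-7 + 2*((-1/2*1 + 18)/(9 + 5)) + 2*((-1/2*1 + 18)/(9 + 5))**2) = -3178 - (-7 + 2*((-1/2 + 18)/14) + 2*((-1/2 + 18)/14)**2) = -3178 - (-7 + 2*((35/2)*(1/14)) + 2*((35/2)*(1/14))**2) = -3178 - (-7 + 2*(5/4) + 2*(5/4)**2) = -3178 - (-7 + 5/2 + 2*(25/16)) = -3178 - (-7 + 5/2 + 25/8) = -3178 - 1*(-11/8) = -3178 + 11/8 = -25413/8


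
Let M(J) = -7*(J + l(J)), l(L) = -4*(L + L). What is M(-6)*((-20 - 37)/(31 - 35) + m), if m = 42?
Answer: -33075/2 ≈ -16538.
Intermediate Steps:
l(L) = -8*L
M(J) = 49*J (M(J) = -7*(J - 8*J) = -(-49)*J = 49*J)
M(-6)*((-20 - 37)/(31 - 35) + m) = (49*(-6))*((-20 - 37)/(31 - 35) + 42) = -294*(-57/(-4) + 42) = -294*(-57*(-¼) + 42) = -294*(57/4 + 42) = -294*225/4 = -33075/2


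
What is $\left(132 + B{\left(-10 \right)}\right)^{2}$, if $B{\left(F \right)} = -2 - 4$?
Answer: $15876$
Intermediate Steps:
$B{\left(F \right)} = -6$ ($B{\left(F \right)} = -2 - 4 = -6$)
$\left(132 + B{\left(-10 \right)}\right)^{2} = \left(132 - 6\right)^{2} = 126^{2} = 15876$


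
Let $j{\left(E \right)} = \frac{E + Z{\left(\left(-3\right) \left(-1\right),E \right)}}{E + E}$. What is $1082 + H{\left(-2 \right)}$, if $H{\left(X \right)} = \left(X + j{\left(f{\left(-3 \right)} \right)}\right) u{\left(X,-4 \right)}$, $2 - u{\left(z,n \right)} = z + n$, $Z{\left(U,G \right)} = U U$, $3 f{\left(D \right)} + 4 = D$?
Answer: $\frac{7382}{7} \approx 1054.6$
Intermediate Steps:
$f{\left(D \right)} = - \frac{4}{3} + \frac{D}{3}$
$Z{\left(U,G \right)} = U^{2}$
$u{\left(z,n \right)} = 2 - n - z$ ($u{\left(z,n \right)} = 2 - \left(z + n\right) = 2 - \left(n + z\right) = 2 - n - z$)
$j{\left(E \right)} = \frac{9 + E}{2 E}$ ($j{\left(E \right)} = \frac{E + \left(\left(-3\right) \left(-1\right)\right)^{2}}{E + E} = \frac{E + 3^{2}}{2 E} = \left(E + 9\right) \frac{1}{2 E} = \left(9 + E\right) \frac{1}{2 E} = \frac{9 + E}{2 E}$)
$H{\left(X \right)} = \left(6 - X\right) \left(- \frac{10}{7} + X\right)$ ($H{\left(X \right)} = \left(X + \frac{9 + \left(- \frac{4}{3} + \frac{1}{3} \left(-3\right)\right)}{2 \left(- \frac{4}{3} + \frac{1}{3} \left(-3\right)\right)}\right) \left(2 - -4 - X\right) = \left(X + \frac{9 - \frac{7}{3}}{2 \left(- \frac{4}{3} - 1\right)}\right) \left(2 + 4 - X\right) = \left(X + \frac{9 - \frac{7}{3}}{2 \left(- \frac{7}{3}\right)}\right) \left(6 - X\right) = \left(X + \frac{1}{2} \left(- \frac{3}{7}\right) \frac{20}{3}\right) \left(6 - X\right) = \left(X - \frac{10}{7}\right) \left(6 - X\right) = \left(- \frac{10}{7} + X\right) \left(6 - X\right) = \left(6 - X\right) \left(- \frac{10}{7} + X\right)$)
$1082 + H{\left(-2 \right)} = 1082 - \frac{\left(-10 + 7 \left(-2\right)\right) \left(-6 - 2\right)}{7} = 1082 - \frac{1}{7} \left(-10 - 14\right) \left(-8\right) = 1082 - \left(- \frac{24}{7}\right) \left(-8\right) = 1082 - \frac{192}{7} = \frac{7382}{7}$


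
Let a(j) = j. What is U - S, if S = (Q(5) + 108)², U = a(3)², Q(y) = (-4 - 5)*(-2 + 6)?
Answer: -5175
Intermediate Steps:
Q(y) = -36 (Q(y) = -9*4 = -36)
U = 9 (U = 3² = 9)
S = 5184 (S = (-36 + 108)² = 72² = 5184)
U - S = 9 - 1*5184 = 9 - 5184 = -5175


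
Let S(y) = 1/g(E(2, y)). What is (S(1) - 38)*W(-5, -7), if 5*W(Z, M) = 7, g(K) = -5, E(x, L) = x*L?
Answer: -1337/25 ≈ -53.480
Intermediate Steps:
E(x, L) = L*x
W(Z, M) = 7/5 (W(Z, M) = (⅕)*7 = 7/5)
S(y) = -⅕ (S(y) = 1/(-5) = -⅕)
(S(1) - 38)*W(-5, -7) = (-⅕ - 38)*(7/5) = -191/5*7/5 = -1337/25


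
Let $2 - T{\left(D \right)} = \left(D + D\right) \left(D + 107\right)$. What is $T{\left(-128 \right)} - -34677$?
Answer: $29303$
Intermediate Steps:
$T{\left(D \right)} = 2 - 2 D \left(107 + D\right)$ ($T{\left(D \right)} = 2 - \left(D + D\right) \left(D + 107\right) = 2 - 2 D \left(107 + D\right)$)
$T{\left(-128 \right)} - -34677 = \left(2 - -27392 - 2 \left(-128\right)^{2}\right) - -34677 = \left(2 + 27392 - 32768\right) + 34677 = -5374 + 34677 = 29303$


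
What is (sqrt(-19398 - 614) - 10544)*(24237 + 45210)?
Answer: -732249168 + 138894*I*sqrt(5003) ≈ -7.3225e+8 + 9.8242e+6*I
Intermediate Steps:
(sqrt(-19398 - 614) - 10544)*(24237 + 45210) = (sqrt(-20012) - 10544)*69447 = (2*I*sqrt(5003) - 10544)*69447 = (-10544 + 2*I*sqrt(5003))*69447 = -732249168 + 138894*I*sqrt(5003)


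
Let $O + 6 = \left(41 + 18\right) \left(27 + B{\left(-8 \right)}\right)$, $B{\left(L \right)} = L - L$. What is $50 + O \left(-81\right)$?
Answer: $-128497$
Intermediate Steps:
$B{\left(L \right)} = 0$
$O = 1587$ ($O = -6 + \left(41 + 18\right) \left(27 + 0\right) = -6 + 59 \cdot 27 = -6 + 1593 = 1587$)
$50 + O \left(-81\right) = 50 + 1587 \left(-81\right) = 50 - 128547 = -128497$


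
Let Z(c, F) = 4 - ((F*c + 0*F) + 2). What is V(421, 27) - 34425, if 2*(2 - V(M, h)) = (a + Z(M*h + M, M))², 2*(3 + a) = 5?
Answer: -98515411568433/8 ≈ -1.2314e+13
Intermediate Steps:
Z(c, F) = 2 - F*c (Z(c, F) = 4 - ((F*c + 0) + 2) = 4 - (F*c + 2) = 4 - (2 + F*c) = 4 + (-2 - F*c) = 2 - F*c)
a = -½ (a = -3 + (½)*5 = -3 + 5/2 = -½ ≈ -0.50000)
V(M, h) = 2 - (3/2 - M*(M + M*h))²/2 (V(M, h) = 2 - (-½ + (2 - M*(M*h + M)))²/2 = 2 - (-½ + (2 - M*(M + M*h)))²/2 = 2 - (3/2 - M*(M + M*h))²/2)
V(421, 27) - 34425 = (2 - (-3 + 2*421²*(1 + 27))²/8) - 34425 = (2 - (-3 + 2*177241*28)²/8) - 34425 = (2 - (-3 + 9925496)²/8) - 34425 = (2 - ⅛*9925493²) - 34425 = (2 - ⅛*98515411293049) - 34425 = (2 - 98515411293049/8) - 34425 = -98515411293033/8 - 34425 = -98515411568433/8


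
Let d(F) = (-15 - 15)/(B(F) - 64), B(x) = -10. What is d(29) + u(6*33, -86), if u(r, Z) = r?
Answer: 7341/37 ≈ 198.41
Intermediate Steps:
d(F) = 15/37 (d(F) = (-15 - 15)/(-10 - 64) = -30/(-74) = -30*(-1/74) = 15/37)
d(29) + u(6*33, -86) = 15/37 + 6*33 = 15/37 + 198 = 7341/37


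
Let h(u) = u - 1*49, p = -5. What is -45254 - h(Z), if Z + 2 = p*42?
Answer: -44993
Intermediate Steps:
Z = -212 (Z = -2 - 5*42 = -2 - 210 = -212)
h(u) = -49 + u (h(u) = u - 49 = -49 + u)
-45254 - h(Z) = -45254 - (-49 - 212) = -45254 - 1*(-261) = -45254 + 261 = -44993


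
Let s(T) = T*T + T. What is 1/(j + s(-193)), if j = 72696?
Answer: 1/109752 ≈ 9.1114e-6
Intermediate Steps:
s(T) = T + T² (s(T) = T² + T = T + T²)
1/(j + s(-193)) = 1/(72696 - 193*(1 - 193)) = 1/(72696 - 193*(-192)) = 1/(72696 + 37056) = 1/109752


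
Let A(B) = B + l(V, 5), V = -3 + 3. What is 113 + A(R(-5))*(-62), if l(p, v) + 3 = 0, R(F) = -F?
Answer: -11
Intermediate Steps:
V = 0
l(p, v) = -3 (l(p, v) = -3 + 0 = -3)
A(B) = -3 + B (A(B) = B - 3 = -3 + B)
113 + A(R(-5))*(-62) = 113 + (-3 - 1*(-5))*(-62) = 113 + (-3 + 5)*(-62) = 113 + 2*(-62) = 113 - 124 = -11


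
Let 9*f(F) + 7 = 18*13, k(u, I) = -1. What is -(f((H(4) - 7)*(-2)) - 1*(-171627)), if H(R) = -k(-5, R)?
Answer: -1544870/9 ≈ -1.7165e+5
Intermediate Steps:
H(R) = 1 (H(R) = -1*(-1) = 1)
f(F) = 227/9 (f(F) = -7/9 + (18*13)/9 = -7/9 + (⅑)*234 = -7/9 + 26 = 227/9)
-(f((H(4) - 7)*(-2)) - 1*(-171627)) = -(227/9 - 1*(-171627)) = -(227/9 + 171627) = -1*1544870/9 = -1544870/9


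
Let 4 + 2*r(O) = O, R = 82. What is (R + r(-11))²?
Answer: 22201/4 ≈ 5550.3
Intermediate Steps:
r(O) = -2 + O/2
(R + r(-11))² = (82 + (-2 + (½)*(-11)))² = (82 + (-2 - 11/2))² = (82 - 15/2)² = (149/2)² = 22201/4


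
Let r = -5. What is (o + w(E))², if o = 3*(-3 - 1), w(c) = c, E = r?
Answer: 289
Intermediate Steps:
E = -5
o = -12 (o = 3*(-4) = -12)
(o + w(E))² = (-12 - 5)² = (-17)² = 289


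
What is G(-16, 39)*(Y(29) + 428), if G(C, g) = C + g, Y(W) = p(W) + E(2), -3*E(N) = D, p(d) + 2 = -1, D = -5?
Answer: 29440/3 ≈ 9813.3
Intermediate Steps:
p(d) = -3 (p(d) = -2 - 1 = -3)
E(N) = 5/3 (E(N) = -⅓*(-5) = 5/3)
Y(W) = -4/3 (Y(W) = -3 + 5/3 = -4/3)
G(-16, 39)*(Y(29) + 428) = (-16 + 39)*(-4/3 + 428) = 23*(1280/3) = 29440/3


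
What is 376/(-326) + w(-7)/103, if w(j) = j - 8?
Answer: -21809/16789 ≈ -1.2990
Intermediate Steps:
w(j) = -8 + j
376/(-326) + w(-7)/103 = 376/(-326) + (-8 - 7)/103 = 376*(-1/326) - 15*1/103 = -188/163 - 15/103 = -21809/16789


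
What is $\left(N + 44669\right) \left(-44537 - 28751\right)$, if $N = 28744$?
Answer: $-5380291944$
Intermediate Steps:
$\left(N + 44669\right) \left(-44537 - 28751\right) = \left(28744 + 44669\right) \left(-44537 - 28751\right) = 73413 \left(-73288\right) = -5380291944$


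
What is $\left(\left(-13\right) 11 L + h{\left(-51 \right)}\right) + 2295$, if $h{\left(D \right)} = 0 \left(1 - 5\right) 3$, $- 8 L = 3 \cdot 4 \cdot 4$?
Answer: $3153$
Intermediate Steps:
$L = -6$ ($L = - \frac{3 \cdot 4 \cdot 4}{8} = - \frac{12 \cdot 4}{8} = \left(- \frac{1}{8}\right) 48 = -6$)
$h{\left(D \right)} = 0$ ($h{\left(D \right)} = 0 \left(-4\right) 3 = 0 \cdot 3 = 0$)
$\left(\left(-13\right) 11 L + h{\left(-51 \right)}\right) + 2295 = \left(\left(-13\right) 11 \left(-6\right) + 0\right) + 2295 = \left(\left(-143\right) \left(-6\right) + 0\right) + 2295 = \left(858 + 0\right) + 2295 = 858 + 2295 = 3153$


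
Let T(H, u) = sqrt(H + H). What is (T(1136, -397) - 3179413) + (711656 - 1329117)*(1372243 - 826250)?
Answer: -337132563186 + 4*sqrt(142) ≈ -3.3713e+11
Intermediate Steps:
T(H, u) = sqrt(2)*sqrt(H) (T(H, u) = sqrt(2*H) = sqrt(2)*sqrt(H))
(T(1136, -397) - 3179413) + (711656 - 1329117)*(1372243 - 826250) = (sqrt(2)*sqrt(1136) - 3179413) + (711656 - 1329117)*(1372243 - 826250) = (sqrt(2)*(4*sqrt(71)) - 3179413) - 617461*545993 = (4*sqrt(142) - 3179413) - 337129383773 = (-3179413 + 4*sqrt(142)) - 337129383773 = -337132563186 + 4*sqrt(142)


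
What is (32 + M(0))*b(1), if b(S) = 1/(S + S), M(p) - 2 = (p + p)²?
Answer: 17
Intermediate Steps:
M(p) = 2 + 4*p² (M(p) = 2 + (p + p)² = 2 + (2*p)² = 2 + 4*p²)
b(S) = 1/(2*S)
(32 + M(0))*b(1) = (32 + (2 + 4*0²))*((½)/1) = (32 + (2 + 4*0))*((½)*1) = (32 + (2 + 0))*(½) = (32 + 2)*(½) = 34*(½) = 17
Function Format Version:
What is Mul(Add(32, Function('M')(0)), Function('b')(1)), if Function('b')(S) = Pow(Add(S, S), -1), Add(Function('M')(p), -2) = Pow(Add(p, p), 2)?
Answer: 17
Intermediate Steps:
Function('M')(p) = Add(2, Mul(4, Pow(p, 2))) (Function('M')(p) = Add(2, Pow(Add(p, p), 2)) = Add(2, Pow(Mul(2, p), 2)) = Add(2, Mul(4, Pow(p, 2))))
Function('b')(S) = Mul(Rational(1, 2), Pow(S, -1)) (Function('b')(S) = Pow(Mul(2, S), -1) = Mul(Rational(1, 2), Pow(S, -1)))
Mul(Add(32, Function('M')(0)), Function('b')(1)) = Mul(Add(32, Add(2, Mul(4, Pow(0, 2)))), Mul(Rational(1, 2), Pow(1, -1))) = Mul(Add(32, Add(2, Mul(4, 0))), Mul(Rational(1, 2), 1)) = Mul(Add(32, Add(2, 0)), Rational(1, 2)) = Mul(Add(32, 2), Rational(1, 2)) = Mul(34, Rational(1, 2)) = 17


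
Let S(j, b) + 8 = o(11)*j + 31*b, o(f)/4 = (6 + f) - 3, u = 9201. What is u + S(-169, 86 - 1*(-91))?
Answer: 5216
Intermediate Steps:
o(f) = 12 + 4*f (o(f) = 4*((6 + f) - 3) = 4*(3 + f) = 12 + 4*f)
S(j, b) = -8 + 31*b + 56*j (S(j, b) = -8 + ((12 + 4*11)*j + 31*b) = -8 + ((12 + 44)*j + 31*b) = -8 + (56*j + 31*b) = -8 + (31*b + 56*j) = -8 + 31*b + 56*j)
u + S(-169, 86 - 1*(-91)) = 9201 + (-8 + 31*(86 - 1*(-91)) + 56*(-169)) = 9201 + (-8 + 31*(86 + 91) - 9464) = 9201 + (-8 + 31*177 - 9464) = 9201 + (-8 + 5487 - 9464) = 9201 - 3985 = 5216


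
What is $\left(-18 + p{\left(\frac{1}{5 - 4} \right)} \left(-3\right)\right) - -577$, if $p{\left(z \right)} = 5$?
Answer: $544$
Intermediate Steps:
$\left(-18 + p{\left(\frac{1}{5 - 4} \right)} \left(-3\right)\right) - -577 = \left(-18 + 5 \left(-3\right)\right) - -577 = \left(-18 - 15\right) + 577 = -33 + 577 = 544$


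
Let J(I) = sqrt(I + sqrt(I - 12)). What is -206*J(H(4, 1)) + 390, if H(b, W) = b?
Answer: 390 - 206*sqrt(4 + 2*I*sqrt(2)) ≈ -44.533 - 138.11*I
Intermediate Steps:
J(I) = sqrt(I + sqrt(-12 + I))
-206*J(H(4, 1)) + 390 = -206*sqrt(4 + sqrt(-12 + 4)) + 390 = -206*sqrt(4 + sqrt(-8)) + 390 = -206*sqrt(4 + 2*I*sqrt(2)) + 390 = 390 - 206*sqrt(4 + 2*I*sqrt(2))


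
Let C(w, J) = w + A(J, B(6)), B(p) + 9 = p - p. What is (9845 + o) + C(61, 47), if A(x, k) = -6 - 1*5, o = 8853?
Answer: 18748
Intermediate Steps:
B(p) = -9 (B(p) = -9 + (p - p) = -9 + 0 = -9)
A(x, k) = -11 (A(x, k) = -6 - 5 = -11)
C(w, J) = -11 + w (C(w, J) = w - 11 = -11 + w)
(9845 + o) + C(61, 47) = (9845 + 8853) + (-11 + 61) = 18698 + 50 = 18748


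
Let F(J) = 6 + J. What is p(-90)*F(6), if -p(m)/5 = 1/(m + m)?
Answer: ⅓ ≈ 0.33333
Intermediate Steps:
p(m) = -5/(2*m) (p(m) = -5/(m + m) = -5*1/(2*m) = -5/(2*m))
p(-90)*F(6) = (-5/2/(-90))*(6 + 6) = -5/2*(-1/90)*12 = (1/36)*12 = ⅓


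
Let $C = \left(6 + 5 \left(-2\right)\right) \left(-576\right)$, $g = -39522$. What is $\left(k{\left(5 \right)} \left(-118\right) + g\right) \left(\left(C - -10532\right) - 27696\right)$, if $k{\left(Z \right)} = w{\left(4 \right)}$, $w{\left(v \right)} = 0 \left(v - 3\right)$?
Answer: $587296920$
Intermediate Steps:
$w{\left(v \right)} = 0$ ($w{\left(v \right)} = 0 \left(-3 + v\right) = 0$)
$k{\left(Z \right)} = 0$
$C = 2304$ ($C = \left(6 - 10\right) \left(-576\right) = \left(-4\right) \left(-576\right) = 2304$)
$\left(k{\left(5 \right)} \left(-118\right) + g\right) \left(\left(C - -10532\right) - 27696\right) = \left(0 \left(-118\right) - 39522\right) \left(\left(2304 - -10532\right) - 27696\right) = \left(0 - 39522\right) \left(\left(2304 + 10532\right) - 27696\right) = - 39522 \left(12836 - 27696\right) = \left(-39522\right) \left(-14860\right) = 587296920$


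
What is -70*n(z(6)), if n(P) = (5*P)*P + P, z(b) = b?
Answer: -13020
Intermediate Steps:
n(P) = P + 5*P**2 (n(P) = 5*P**2 + P = P + 5*P**2)
-70*n(z(6)) = -420*(1 + 5*6) = -420*(1 + 30) = -420*31 = -70*186 = -13020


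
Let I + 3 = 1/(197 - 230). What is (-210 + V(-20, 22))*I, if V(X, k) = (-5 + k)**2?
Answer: -7900/33 ≈ -239.39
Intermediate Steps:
I = -100/33 (I = -3 + 1/(197 - 230) = -3 + 1/(-33) = -3 - 1/33 = -100/33 ≈ -3.0303)
(-210 + V(-20, 22))*I = (-210 + (-5 + 22)**2)*(-100/33) = (-210 + 17**2)*(-100/33) = (-210 + 289)*(-100/33) = 79*(-100/33) = -7900/33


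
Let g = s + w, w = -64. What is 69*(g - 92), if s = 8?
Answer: -10212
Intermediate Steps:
g = -56 (g = 8 - 64 = -56)
69*(g - 92) = 69*(-56 - 92) = 69*(-148) = -10212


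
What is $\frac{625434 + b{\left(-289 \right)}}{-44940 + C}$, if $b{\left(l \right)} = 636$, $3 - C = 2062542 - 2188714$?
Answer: $\frac{125214}{16247} \approx 7.7069$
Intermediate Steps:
$C = 126175$ ($C = 3 - \left(2062542 - 2188714\right) = 3 - -126172 = 3 + 126172 = 126175$)
$\frac{625434 + b{\left(-289 \right)}}{-44940 + C} = \frac{625434 + 636}{-44940 + 126175} = \frac{626070}{81235} = 626070 \cdot \frac{1}{81235} = \frac{125214}{16247}$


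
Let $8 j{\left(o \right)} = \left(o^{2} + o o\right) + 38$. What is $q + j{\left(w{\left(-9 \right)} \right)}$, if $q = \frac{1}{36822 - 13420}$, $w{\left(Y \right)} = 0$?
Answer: $\frac{222321}{46804} \approx 4.75$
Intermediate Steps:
$q = \frac{1}{23402}$ ($q = \frac{1}{36822 + \left(\left(-3100 + 6565\right) - 16885\right)} = \frac{1}{36822 + \left(3465 - 16885\right)} = \frac{1}{36822 - 13420} = \frac{1}{23402} \approx 4.2731 \cdot 10^{-5}$)
$j{\left(o \right)} = \frac{19}{4} + \frac{o^{2}}{4}$ ($j{\left(o \right)} = \frac{\left(o^{2} + o o\right) + 38}{8} = \frac{\left(o^{2} + o^{2}\right) + 38}{8} = \frac{2 o^{2} + 38}{8} = \frac{38 + 2 o^{2}}{8} = \frac{19}{4} + \frac{o^{2}}{4}$)
$q + j{\left(w{\left(-9 \right)} \right)} = \frac{1}{23402} + \left(\frac{19}{4} + \frac{0^{2}}{4}\right) = \frac{1}{23402} + \left(\frac{19}{4} + \frac{1}{4} \cdot 0\right) = \frac{1}{23402} + \left(\frac{19}{4} + 0\right) = \frac{1}{23402} + \frac{19}{4} = \frac{222321}{46804}$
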